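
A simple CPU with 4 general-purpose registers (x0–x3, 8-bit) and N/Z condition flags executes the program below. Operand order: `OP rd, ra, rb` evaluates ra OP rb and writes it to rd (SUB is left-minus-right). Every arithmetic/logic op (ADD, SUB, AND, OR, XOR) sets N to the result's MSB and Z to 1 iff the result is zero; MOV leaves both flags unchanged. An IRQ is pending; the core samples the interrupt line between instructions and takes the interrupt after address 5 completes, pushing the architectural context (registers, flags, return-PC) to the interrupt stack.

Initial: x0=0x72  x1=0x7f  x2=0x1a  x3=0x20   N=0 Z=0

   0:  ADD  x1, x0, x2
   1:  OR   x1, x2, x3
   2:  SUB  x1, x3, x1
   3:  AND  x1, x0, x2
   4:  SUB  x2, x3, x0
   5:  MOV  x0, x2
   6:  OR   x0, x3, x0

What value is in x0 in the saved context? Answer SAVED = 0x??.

after  0: x0=0x72 x1=0x8c x2=0x1a x3=0x20  N=1 Z=0
after  1: x0=0x72 x1=0x3a x2=0x1a x3=0x20  N=0 Z=0
after  2: x0=0x72 x1=0xe6 x2=0x1a x3=0x20  N=1 Z=0
after  3: x0=0x72 x1=0x12 x2=0x1a x3=0x20  N=0 Z=0
after  4: x0=0x72 x1=0x12 x2=0xae x3=0x20  N=1 Z=0
after  5: x0=0xae x1=0x12 x2=0xae x3=0x20  N=1 Z=0
-- IRQ taken; context saved, return-PC = 6 --

SAVED = 0xae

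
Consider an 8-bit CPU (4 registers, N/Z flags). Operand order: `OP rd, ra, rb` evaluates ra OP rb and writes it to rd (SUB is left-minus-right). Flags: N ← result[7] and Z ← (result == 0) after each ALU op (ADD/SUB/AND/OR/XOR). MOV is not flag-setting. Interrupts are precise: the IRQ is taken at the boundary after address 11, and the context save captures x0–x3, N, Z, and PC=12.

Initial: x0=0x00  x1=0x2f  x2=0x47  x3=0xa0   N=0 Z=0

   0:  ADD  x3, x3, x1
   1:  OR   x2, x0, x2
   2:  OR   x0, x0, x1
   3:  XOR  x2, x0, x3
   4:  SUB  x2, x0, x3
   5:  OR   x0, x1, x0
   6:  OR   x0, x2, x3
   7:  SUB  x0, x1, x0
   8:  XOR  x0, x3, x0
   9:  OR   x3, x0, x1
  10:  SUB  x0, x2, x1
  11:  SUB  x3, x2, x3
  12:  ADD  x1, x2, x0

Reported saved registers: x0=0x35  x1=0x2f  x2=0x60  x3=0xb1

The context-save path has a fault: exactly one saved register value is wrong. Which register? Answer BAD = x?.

after  0: x0=0x00 x1=0x2f x2=0x47 x3=0xcf  N=1 Z=0
after  1: x0=0x00 x1=0x2f x2=0x47 x3=0xcf  N=0 Z=0
after  2: x0=0x2f x1=0x2f x2=0x47 x3=0xcf  N=0 Z=0
after  3: x0=0x2f x1=0x2f x2=0xe0 x3=0xcf  N=1 Z=0
after  4: x0=0x2f x1=0x2f x2=0x60 x3=0xcf  N=0 Z=0
after  5: x0=0x2f x1=0x2f x2=0x60 x3=0xcf  N=0 Z=0
after  6: x0=0xef x1=0x2f x2=0x60 x3=0xcf  N=1 Z=0
after  7: x0=0x40 x1=0x2f x2=0x60 x3=0xcf  N=0 Z=0
after  8: x0=0x8f x1=0x2f x2=0x60 x3=0xcf  N=1 Z=0
after  9: x0=0x8f x1=0x2f x2=0x60 x3=0xaf  N=1 Z=0
after 10: x0=0x31 x1=0x2f x2=0x60 x3=0xaf  N=0 Z=0
after 11: x0=0x31 x1=0x2f x2=0x60 x3=0xb1  N=1 Z=0
-- IRQ taken; context saved, return-PC = 12 --
mismatch: x0: reported 0x35 vs actual 0x31

BAD = x0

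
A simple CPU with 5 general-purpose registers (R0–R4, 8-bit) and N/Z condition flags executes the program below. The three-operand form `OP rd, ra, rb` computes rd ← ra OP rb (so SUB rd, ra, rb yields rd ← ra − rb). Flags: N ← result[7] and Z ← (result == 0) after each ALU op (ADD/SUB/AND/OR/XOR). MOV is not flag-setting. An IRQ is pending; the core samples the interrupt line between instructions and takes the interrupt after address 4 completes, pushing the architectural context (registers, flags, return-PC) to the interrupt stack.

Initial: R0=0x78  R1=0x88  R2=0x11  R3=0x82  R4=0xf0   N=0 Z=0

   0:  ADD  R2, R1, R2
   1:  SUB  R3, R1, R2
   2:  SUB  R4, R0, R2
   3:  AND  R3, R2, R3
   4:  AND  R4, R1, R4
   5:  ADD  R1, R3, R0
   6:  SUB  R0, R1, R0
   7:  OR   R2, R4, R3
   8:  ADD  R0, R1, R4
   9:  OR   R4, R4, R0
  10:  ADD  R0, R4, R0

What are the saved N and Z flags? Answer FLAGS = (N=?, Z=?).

FLAGS = (N=1, Z=0)

after  0: R0=0x78 R1=0x88 R2=0x99 R3=0x82 R4=0xf0  N=1 Z=0
after  1: R0=0x78 R1=0x88 R2=0x99 R3=0xef R4=0xf0  N=1 Z=0
after  2: R0=0x78 R1=0x88 R2=0x99 R3=0xef R4=0xdf  N=1 Z=0
after  3: R0=0x78 R1=0x88 R2=0x99 R3=0x89 R4=0xdf  N=1 Z=0
after  4: R0=0x78 R1=0x88 R2=0x99 R3=0x89 R4=0x88  N=1 Z=0
-- IRQ taken; context saved, return-PC = 5 --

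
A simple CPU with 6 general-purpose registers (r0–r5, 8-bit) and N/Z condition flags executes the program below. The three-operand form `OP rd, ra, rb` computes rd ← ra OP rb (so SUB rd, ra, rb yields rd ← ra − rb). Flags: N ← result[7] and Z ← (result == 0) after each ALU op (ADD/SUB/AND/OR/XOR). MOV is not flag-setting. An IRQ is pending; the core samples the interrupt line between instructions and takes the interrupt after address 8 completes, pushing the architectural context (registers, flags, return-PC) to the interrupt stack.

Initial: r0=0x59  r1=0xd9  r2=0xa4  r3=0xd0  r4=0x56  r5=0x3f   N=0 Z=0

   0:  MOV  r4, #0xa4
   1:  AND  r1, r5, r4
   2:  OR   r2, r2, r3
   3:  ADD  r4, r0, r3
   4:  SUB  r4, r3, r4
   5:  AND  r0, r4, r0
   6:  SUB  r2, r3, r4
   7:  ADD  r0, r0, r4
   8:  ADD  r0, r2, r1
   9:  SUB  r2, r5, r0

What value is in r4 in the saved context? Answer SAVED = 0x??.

after  0: r0=0x59 r1=0xd9 r2=0xa4 r3=0xd0 r4=0xa4 r5=0x3f  N=0 Z=0
after  1: r0=0x59 r1=0x24 r2=0xa4 r3=0xd0 r4=0xa4 r5=0x3f  N=0 Z=0
after  2: r0=0x59 r1=0x24 r2=0xf4 r3=0xd0 r4=0xa4 r5=0x3f  N=1 Z=0
after  3: r0=0x59 r1=0x24 r2=0xf4 r3=0xd0 r4=0x29 r5=0x3f  N=0 Z=0
after  4: r0=0x59 r1=0x24 r2=0xf4 r3=0xd0 r4=0xa7 r5=0x3f  N=1 Z=0
after  5: r0=0x01 r1=0x24 r2=0xf4 r3=0xd0 r4=0xa7 r5=0x3f  N=0 Z=0
after  6: r0=0x01 r1=0x24 r2=0x29 r3=0xd0 r4=0xa7 r5=0x3f  N=0 Z=0
after  7: r0=0xa8 r1=0x24 r2=0x29 r3=0xd0 r4=0xa7 r5=0x3f  N=1 Z=0
after  8: r0=0x4d r1=0x24 r2=0x29 r3=0xd0 r4=0xa7 r5=0x3f  N=0 Z=0
-- IRQ taken; context saved, return-PC = 9 --

SAVED = 0xa7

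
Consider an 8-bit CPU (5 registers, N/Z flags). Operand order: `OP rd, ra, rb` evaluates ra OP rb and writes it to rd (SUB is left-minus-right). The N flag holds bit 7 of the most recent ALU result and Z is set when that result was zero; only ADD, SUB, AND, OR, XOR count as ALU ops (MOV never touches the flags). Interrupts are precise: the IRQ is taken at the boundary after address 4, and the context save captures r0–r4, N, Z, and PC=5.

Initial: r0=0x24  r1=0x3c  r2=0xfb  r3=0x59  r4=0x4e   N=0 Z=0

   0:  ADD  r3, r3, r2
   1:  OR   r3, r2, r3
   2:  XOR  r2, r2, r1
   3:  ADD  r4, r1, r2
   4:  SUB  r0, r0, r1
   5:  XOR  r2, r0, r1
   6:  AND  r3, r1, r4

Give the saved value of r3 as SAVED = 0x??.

after  0: r0=0x24 r1=0x3c r2=0xfb r3=0x54 r4=0x4e  N=0 Z=0
after  1: r0=0x24 r1=0x3c r2=0xfb r3=0xff r4=0x4e  N=1 Z=0
after  2: r0=0x24 r1=0x3c r2=0xc7 r3=0xff r4=0x4e  N=1 Z=0
after  3: r0=0x24 r1=0x3c r2=0xc7 r3=0xff r4=0x03  N=0 Z=0
after  4: r0=0xe8 r1=0x3c r2=0xc7 r3=0xff r4=0x03  N=1 Z=0
-- IRQ taken; context saved, return-PC = 5 --

SAVED = 0xff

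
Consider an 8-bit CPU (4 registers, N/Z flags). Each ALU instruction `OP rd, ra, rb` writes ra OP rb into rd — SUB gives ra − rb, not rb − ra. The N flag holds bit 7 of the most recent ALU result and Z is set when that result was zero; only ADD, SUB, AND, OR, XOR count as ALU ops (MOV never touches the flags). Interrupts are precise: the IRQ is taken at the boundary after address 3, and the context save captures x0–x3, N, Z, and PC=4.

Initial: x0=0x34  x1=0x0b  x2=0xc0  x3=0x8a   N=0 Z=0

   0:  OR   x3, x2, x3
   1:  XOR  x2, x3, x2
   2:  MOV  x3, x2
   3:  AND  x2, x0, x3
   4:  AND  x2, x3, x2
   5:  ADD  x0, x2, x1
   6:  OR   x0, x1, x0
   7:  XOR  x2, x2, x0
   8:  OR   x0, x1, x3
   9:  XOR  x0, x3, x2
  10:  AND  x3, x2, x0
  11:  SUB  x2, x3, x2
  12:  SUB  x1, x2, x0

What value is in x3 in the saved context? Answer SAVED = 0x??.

SAVED = 0x0a

after  0: x0=0x34 x1=0x0b x2=0xc0 x3=0xca  N=1 Z=0
after  1: x0=0x34 x1=0x0b x2=0x0a x3=0xca  N=0 Z=0
after  2: x0=0x34 x1=0x0b x2=0x0a x3=0x0a  N=0 Z=0
after  3: x0=0x34 x1=0x0b x2=0x00 x3=0x0a  N=0 Z=1
-- IRQ taken; context saved, return-PC = 4 --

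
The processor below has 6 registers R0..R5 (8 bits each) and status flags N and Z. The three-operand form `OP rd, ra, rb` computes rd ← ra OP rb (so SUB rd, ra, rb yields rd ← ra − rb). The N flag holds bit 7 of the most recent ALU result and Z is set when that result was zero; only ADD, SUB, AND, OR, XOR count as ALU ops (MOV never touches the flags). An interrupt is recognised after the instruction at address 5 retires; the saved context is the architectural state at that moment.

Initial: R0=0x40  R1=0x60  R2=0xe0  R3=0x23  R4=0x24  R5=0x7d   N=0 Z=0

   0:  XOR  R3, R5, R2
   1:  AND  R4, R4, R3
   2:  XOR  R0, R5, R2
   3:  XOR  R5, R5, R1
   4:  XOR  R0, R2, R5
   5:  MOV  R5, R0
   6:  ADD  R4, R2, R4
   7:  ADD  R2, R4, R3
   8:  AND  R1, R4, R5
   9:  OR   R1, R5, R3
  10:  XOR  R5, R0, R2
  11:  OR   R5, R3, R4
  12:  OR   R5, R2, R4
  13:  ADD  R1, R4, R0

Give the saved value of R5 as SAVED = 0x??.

SAVED = 0xfd

after  0: R0=0x40 R1=0x60 R2=0xe0 R3=0x9d R4=0x24 R5=0x7d  N=1 Z=0
after  1: R0=0x40 R1=0x60 R2=0xe0 R3=0x9d R4=0x04 R5=0x7d  N=0 Z=0
after  2: R0=0x9d R1=0x60 R2=0xe0 R3=0x9d R4=0x04 R5=0x7d  N=1 Z=0
after  3: R0=0x9d R1=0x60 R2=0xe0 R3=0x9d R4=0x04 R5=0x1d  N=0 Z=0
after  4: R0=0xfd R1=0x60 R2=0xe0 R3=0x9d R4=0x04 R5=0x1d  N=1 Z=0
after  5: R0=0xfd R1=0x60 R2=0xe0 R3=0x9d R4=0x04 R5=0xfd  N=1 Z=0
-- IRQ taken; context saved, return-PC = 6 --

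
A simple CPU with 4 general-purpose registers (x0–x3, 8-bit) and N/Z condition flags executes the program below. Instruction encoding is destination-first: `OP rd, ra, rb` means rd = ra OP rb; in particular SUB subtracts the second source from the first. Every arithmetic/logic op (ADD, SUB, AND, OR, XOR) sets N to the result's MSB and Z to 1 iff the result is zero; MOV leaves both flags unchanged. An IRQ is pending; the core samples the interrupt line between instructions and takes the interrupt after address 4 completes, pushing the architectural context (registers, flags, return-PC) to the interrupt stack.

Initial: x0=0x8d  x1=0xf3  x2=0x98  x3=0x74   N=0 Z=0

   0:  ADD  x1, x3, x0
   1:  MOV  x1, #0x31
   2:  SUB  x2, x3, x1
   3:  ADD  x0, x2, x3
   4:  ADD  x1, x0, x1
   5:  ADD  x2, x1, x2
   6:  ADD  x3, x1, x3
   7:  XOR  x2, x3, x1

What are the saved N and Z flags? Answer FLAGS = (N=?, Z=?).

after  0: x0=0x8d x1=0x01 x2=0x98 x3=0x74  N=0 Z=0
after  1: x0=0x8d x1=0x31 x2=0x98 x3=0x74  N=0 Z=0
after  2: x0=0x8d x1=0x31 x2=0x43 x3=0x74  N=0 Z=0
after  3: x0=0xb7 x1=0x31 x2=0x43 x3=0x74  N=1 Z=0
after  4: x0=0xb7 x1=0xe8 x2=0x43 x3=0x74  N=1 Z=0
-- IRQ taken; context saved, return-PC = 5 --

FLAGS = (N=1, Z=0)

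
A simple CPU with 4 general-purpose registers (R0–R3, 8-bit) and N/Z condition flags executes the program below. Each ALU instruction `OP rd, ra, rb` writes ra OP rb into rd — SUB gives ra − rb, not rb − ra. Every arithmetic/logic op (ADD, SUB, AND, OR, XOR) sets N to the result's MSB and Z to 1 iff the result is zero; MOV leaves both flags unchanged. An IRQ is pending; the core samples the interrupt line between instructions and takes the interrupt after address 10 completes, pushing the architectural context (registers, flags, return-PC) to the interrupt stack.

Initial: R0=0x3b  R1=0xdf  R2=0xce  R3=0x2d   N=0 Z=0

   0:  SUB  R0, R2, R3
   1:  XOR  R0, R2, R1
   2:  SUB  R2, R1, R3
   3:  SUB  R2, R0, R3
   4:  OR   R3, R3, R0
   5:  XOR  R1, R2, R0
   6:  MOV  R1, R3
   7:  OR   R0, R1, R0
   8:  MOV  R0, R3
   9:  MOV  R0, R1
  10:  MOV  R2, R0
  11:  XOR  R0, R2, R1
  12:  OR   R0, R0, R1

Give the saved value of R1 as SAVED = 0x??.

after  0: R0=0xa1 R1=0xdf R2=0xce R3=0x2d  N=1 Z=0
after  1: R0=0x11 R1=0xdf R2=0xce R3=0x2d  N=0 Z=0
after  2: R0=0x11 R1=0xdf R2=0xb2 R3=0x2d  N=1 Z=0
after  3: R0=0x11 R1=0xdf R2=0xe4 R3=0x2d  N=1 Z=0
after  4: R0=0x11 R1=0xdf R2=0xe4 R3=0x3d  N=0 Z=0
after  5: R0=0x11 R1=0xf5 R2=0xe4 R3=0x3d  N=1 Z=0
after  6: R0=0x11 R1=0x3d R2=0xe4 R3=0x3d  N=1 Z=0
after  7: R0=0x3d R1=0x3d R2=0xe4 R3=0x3d  N=0 Z=0
after  8: R0=0x3d R1=0x3d R2=0xe4 R3=0x3d  N=0 Z=0
after  9: R0=0x3d R1=0x3d R2=0xe4 R3=0x3d  N=0 Z=0
after 10: R0=0x3d R1=0x3d R2=0x3d R3=0x3d  N=0 Z=0
-- IRQ taken; context saved, return-PC = 11 --

SAVED = 0x3d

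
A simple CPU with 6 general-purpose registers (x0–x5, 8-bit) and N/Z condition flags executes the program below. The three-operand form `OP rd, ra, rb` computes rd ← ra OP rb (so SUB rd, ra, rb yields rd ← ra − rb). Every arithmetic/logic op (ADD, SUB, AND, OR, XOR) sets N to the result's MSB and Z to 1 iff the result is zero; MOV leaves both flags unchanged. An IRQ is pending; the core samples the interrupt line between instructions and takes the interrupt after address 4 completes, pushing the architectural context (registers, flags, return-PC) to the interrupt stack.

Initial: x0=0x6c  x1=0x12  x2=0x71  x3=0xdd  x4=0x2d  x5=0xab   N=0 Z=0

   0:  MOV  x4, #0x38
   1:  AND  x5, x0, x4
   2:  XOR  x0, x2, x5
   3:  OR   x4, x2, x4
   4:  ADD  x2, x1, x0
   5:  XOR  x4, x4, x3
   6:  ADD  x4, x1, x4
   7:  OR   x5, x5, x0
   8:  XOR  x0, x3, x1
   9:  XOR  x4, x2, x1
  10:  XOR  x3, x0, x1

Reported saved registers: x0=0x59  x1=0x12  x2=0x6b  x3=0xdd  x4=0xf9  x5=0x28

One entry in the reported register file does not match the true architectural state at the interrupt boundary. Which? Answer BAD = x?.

after  0: x0=0x6c x1=0x12 x2=0x71 x3=0xdd x4=0x38 x5=0xab  N=0 Z=0
after  1: x0=0x6c x1=0x12 x2=0x71 x3=0xdd x4=0x38 x5=0x28  N=0 Z=0
after  2: x0=0x59 x1=0x12 x2=0x71 x3=0xdd x4=0x38 x5=0x28  N=0 Z=0
after  3: x0=0x59 x1=0x12 x2=0x71 x3=0xdd x4=0x79 x5=0x28  N=0 Z=0
after  4: x0=0x59 x1=0x12 x2=0x6b x3=0xdd x4=0x79 x5=0x28  N=0 Z=0
-- IRQ taken; context saved, return-PC = 5 --
mismatch: x4: reported 0xf9 vs actual 0x79

BAD = x4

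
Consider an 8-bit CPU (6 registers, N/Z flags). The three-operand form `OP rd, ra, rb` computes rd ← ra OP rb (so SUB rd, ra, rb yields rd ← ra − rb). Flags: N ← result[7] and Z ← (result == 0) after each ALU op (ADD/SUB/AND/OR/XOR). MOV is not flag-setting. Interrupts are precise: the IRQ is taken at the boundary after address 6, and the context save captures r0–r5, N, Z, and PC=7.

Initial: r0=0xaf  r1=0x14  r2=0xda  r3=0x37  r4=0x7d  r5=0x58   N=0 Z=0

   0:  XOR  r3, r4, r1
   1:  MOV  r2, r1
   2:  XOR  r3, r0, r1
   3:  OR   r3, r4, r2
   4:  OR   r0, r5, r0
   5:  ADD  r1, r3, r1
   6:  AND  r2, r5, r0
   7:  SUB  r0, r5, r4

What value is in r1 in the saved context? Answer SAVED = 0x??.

SAVED = 0x91

after  0: r0=0xaf r1=0x14 r2=0xda r3=0x69 r4=0x7d r5=0x58  N=0 Z=0
after  1: r0=0xaf r1=0x14 r2=0x14 r3=0x69 r4=0x7d r5=0x58  N=0 Z=0
after  2: r0=0xaf r1=0x14 r2=0x14 r3=0xbb r4=0x7d r5=0x58  N=1 Z=0
after  3: r0=0xaf r1=0x14 r2=0x14 r3=0x7d r4=0x7d r5=0x58  N=0 Z=0
after  4: r0=0xff r1=0x14 r2=0x14 r3=0x7d r4=0x7d r5=0x58  N=1 Z=0
after  5: r0=0xff r1=0x91 r2=0x14 r3=0x7d r4=0x7d r5=0x58  N=1 Z=0
after  6: r0=0xff r1=0x91 r2=0x58 r3=0x7d r4=0x7d r5=0x58  N=0 Z=0
-- IRQ taken; context saved, return-PC = 7 --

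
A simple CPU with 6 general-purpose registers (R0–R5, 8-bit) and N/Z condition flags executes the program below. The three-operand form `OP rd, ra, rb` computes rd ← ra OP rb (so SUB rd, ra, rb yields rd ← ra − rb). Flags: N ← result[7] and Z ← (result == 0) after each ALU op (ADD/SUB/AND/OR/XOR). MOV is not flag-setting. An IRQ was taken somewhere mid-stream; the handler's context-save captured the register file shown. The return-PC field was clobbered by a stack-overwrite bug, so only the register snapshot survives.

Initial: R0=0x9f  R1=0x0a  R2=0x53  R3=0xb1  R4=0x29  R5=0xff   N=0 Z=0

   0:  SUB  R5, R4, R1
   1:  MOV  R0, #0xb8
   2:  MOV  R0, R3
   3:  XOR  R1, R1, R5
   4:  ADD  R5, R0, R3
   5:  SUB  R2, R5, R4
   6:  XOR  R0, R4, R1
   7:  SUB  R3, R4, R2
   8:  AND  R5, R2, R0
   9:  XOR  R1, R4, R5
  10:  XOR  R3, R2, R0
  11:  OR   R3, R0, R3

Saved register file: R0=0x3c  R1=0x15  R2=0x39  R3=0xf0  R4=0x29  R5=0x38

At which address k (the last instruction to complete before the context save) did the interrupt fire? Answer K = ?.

after  0: R0=0x9f R1=0x0a R2=0x53 R3=0xb1 R4=0x29 R5=0x1f  N=0 Z=0
after  1: R0=0xb8 R1=0x0a R2=0x53 R3=0xb1 R4=0x29 R5=0x1f  N=0 Z=0
after  2: R0=0xb1 R1=0x0a R2=0x53 R3=0xb1 R4=0x29 R5=0x1f  N=0 Z=0
after  3: R0=0xb1 R1=0x15 R2=0x53 R3=0xb1 R4=0x29 R5=0x1f  N=0 Z=0
after  4: R0=0xb1 R1=0x15 R2=0x53 R3=0xb1 R4=0x29 R5=0x62  N=0 Z=0
after  5: R0=0xb1 R1=0x15 R2=0x39 R3=0xb1 R4=0x29 R5=0x62  N=0 Z=0
after  6: R0=0x3c R1=0x15 R2=0x39 R3=0xb1 R4=0x29 R5=0x62  N=0 Z=0
after  7: R0=0x3c R1=0x15 R2=0x39 R3=0xf0 R4=0x29 R5=0x62  N=1 Z=0
after  8: R0=0x3c R1=0x15 R2=0x39 R3=0xf0 R4=0x29 R5=0x38  N=0 Z=0
-- IRQ taken; context saved, return-PC = 9 --

K = 8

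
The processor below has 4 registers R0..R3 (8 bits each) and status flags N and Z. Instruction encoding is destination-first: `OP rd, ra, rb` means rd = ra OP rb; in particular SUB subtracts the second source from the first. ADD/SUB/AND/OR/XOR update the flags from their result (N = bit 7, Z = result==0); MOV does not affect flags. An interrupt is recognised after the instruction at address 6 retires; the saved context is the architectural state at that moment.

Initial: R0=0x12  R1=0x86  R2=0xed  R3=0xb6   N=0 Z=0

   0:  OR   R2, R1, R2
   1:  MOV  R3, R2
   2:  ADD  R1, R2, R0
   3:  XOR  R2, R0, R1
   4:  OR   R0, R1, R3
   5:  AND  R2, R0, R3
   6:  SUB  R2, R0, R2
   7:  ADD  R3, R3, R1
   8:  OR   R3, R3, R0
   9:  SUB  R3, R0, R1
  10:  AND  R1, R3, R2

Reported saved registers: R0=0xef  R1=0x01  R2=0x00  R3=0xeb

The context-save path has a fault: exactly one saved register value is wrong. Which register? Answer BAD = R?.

after  0: R0=0x12 R1=0x86 R2=0xef R3=0xb6  N=1 Z=0
after  1: R0=0x12 R1=0x86 R2=0xef R3=0xef  N=1 Z=0
after  2: R0=0x12 R1=0x01 R2=0xef R3=0xef  N=0 Z=0
after  3: R0=0x12 R1=0x01 R2=0x13 R3=0xef  N=0 Z=0
after  4: R0=0xef R1=0x01 R2=0x13 R3=0xef  N=1 Z=0
after  5: R0=0xef R1=0x01 R2=0xef R3=0xef  N=1 Z=0
after  6: R0=0xef R1=0x01 R2=0x00 R3=0xef  N=0 Z=1
-- IRQ taken; context saved, return-PC = 7 --
mismatch: R3: reported 0xeb vs actual 0xef

BAD = R3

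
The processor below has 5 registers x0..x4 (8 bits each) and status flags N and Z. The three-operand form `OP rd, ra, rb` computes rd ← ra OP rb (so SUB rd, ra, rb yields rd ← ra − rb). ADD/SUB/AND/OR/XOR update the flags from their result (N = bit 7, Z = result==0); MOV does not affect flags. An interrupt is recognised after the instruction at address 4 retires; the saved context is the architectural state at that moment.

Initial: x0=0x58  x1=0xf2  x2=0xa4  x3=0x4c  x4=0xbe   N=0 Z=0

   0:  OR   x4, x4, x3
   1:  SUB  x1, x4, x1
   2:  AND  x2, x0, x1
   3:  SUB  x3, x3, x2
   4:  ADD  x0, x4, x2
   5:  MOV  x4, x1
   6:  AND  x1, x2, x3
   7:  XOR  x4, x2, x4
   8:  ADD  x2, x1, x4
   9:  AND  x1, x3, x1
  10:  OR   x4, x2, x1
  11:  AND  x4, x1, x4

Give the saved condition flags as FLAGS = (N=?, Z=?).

after  0: x0=0x58 x1=0xf2 x2=0xa4 x3=0x4c x4=0xfe  N=1 Z=0
after  1: x0=0x58 x1=0x0c x2=0xa4 x3=0x4c x4=0xfe  N=0 Z=0
after  2: x0=0x58 x1=0x0c x2=0x08 x3=0x4c x4=0xfe  N=0 Z=0
after  3: x0=0x58 x1=0x0c x2=0x08 x3=0x44 x4=0xfe  N=0 Z=0
after  4: x0=0x06 x1=0x0c x2=0x08 x3=0x44 x4=0xfe  N=0 Z=0
-- IRQ taken; context saved, return-PC = 5 --

FLAGS = (N=0, Z=0)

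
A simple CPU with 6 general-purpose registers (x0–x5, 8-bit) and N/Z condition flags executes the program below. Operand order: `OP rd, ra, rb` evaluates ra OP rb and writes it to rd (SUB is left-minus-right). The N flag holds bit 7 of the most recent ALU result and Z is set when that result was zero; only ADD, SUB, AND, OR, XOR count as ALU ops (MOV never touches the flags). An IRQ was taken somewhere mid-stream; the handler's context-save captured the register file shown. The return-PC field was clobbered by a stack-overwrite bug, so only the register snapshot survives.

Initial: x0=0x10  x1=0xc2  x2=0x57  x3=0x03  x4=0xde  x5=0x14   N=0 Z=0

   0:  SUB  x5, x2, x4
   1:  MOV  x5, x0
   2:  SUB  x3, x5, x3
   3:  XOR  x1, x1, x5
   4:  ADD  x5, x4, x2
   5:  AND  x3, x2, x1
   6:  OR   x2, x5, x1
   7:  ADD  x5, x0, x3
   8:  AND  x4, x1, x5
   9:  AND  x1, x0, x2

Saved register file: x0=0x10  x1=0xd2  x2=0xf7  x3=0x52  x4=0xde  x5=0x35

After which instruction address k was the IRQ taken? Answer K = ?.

after  0: x0=0x10 x1=0xc2 x2=0x57 x3=0x03 x4=0xde x5=0x79  N=0 Z=0
after  1: x0=0x10 x1=0xc2 x2=0x57 x3=0x03 x4=0xde x5=0x10  N=0 Z=0
after  2: x0=0x10 x1=0xc2 x2=0x57 x3=0x0d x4=0xde x5=0x10  N=0 Z=0
after  3: x0=0x10 x1=0xd2 x2=0x57 x3=0x0d x4=0xde x5=0x10  N=1 Z=0
after  4: x0=0x10 x1=0xd2 x2=0x57 x3=0x0d x4=0xde x5=0x35  N=0 Z=0
after  5: x0=0x10 x1=0xd2 x2=0x57 x3=0x52 x4=0xde x5=0x35  N=0 Z=0
after  6: x0=0x10 x1=0xd2 x2=0xf7 x3=0x52 x4=0xde x5=0x35  N=1 Z=0
-- IRQ taken; context saved, return-PC = 7 --

K = 6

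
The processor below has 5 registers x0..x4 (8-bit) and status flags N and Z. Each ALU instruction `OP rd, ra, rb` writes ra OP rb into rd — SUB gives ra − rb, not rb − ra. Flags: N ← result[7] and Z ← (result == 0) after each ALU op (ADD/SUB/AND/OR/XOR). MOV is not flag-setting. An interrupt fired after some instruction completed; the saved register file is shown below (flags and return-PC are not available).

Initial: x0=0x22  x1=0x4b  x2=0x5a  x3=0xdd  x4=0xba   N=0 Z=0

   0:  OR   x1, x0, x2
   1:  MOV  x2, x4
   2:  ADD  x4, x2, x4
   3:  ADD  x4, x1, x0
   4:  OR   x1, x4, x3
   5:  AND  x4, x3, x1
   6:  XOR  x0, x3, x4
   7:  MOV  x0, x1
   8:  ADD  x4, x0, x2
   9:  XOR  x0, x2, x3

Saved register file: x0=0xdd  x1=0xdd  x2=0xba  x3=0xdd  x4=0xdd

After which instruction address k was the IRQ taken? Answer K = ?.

K = 7

after  0: x0=0x22 x1=0x7a x2=0x5a x3=0xdd x4=0xba  N=0 Z=0
after  1: x0=0x22 x1=0x7a x2=0xba x3=0xdd x4=0xba  N=0 Z=0
after  2: x0=0x22 x1=0x7a x2=0xba x3=0xdd x4=0x74  N=0 Z=0
after  3: x0=0x22 x1=0x7a x2=0xba x3=0xdd x4=0x9c  N=1 Z=0
after  4: x0=0x22 x1=0xdd x2=0xba x3=0xdd x4=0x9c  N=1 Z=0
after  5: x0=0x22 x1=0xdd x2=0xba x3=0xdd x4=0xdd  N=1 Z=0
after  6: x0=0x00 x1=0xdd x2=0xba x3=0xdd x4=0xdd  N=0 Z=1
after  7: x0=0xdd x1=0xdd x2=0xba x3=0xdd x4=0xdd  N=0 Z=1
-- IRQ taken; context saved, return-PC = 8 --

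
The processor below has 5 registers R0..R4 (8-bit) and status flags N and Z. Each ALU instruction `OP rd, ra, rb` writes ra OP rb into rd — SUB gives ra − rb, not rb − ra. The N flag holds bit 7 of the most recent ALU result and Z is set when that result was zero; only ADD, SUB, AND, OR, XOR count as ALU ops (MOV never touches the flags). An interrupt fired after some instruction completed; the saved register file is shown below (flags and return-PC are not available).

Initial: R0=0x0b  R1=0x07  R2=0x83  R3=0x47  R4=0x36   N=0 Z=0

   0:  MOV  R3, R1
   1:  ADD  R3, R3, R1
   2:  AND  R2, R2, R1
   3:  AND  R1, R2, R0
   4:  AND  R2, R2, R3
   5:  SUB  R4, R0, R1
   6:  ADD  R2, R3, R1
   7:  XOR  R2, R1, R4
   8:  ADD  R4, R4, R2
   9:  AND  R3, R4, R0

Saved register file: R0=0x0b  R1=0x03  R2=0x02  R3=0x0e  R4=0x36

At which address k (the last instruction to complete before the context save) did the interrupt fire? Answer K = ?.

K = 4

after  0: R0=0x0b R1=0x07 R2=0x83 R3=0x07 R4=0x36  N=0 Z=0
after  1: R0=0x0b R1=0x07 R2=0x83 R3=0x0e R4=0x36  N=0 Z=0
after  2: R0=0x0b R1=0x07 R2=0x03 R3=0x0e R4=0x36  N=0 Z=0
after  3: R0=0x0b R1=0x03 R2=0x03 R3=0x0e R4=0x36  N=0 Z=0
after  4: R0=0x0b R1=0x03 R2=0x02 R3=0x0e R4=0x36  N=0 Z=0
-- IRQ taken; context saved, return-PC = 5 --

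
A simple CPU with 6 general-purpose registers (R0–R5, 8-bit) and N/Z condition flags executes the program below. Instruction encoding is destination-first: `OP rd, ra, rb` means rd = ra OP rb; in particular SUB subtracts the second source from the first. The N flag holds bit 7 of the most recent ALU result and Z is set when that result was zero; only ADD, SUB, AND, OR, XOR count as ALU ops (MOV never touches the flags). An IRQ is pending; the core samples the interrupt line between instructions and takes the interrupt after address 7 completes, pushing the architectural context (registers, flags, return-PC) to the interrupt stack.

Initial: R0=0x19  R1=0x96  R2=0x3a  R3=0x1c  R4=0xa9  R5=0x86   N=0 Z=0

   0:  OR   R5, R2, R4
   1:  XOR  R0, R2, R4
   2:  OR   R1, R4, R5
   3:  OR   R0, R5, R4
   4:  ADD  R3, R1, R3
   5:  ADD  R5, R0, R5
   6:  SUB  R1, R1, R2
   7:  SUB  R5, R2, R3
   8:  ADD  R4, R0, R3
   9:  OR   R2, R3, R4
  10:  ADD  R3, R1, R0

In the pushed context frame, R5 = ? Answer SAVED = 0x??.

after  0: R0=0x19 R1=0x96 R2=0x3a R3=0x1c R4=0xa9 R5=0xbb  N=1 Z=0
after  1: R0=0x93 R1=0x96 R2=0x3a R3=0x1c R4=0xa9 R5=0xbb  N=1 Z=0
after  2: R0=0x93 R1=0xbb R2=0x3a R3=0x1c R4=0xa9 R5=0xbb  N=1 Z=0
after  3: R0=0xbb R1=0xbb R2=0x3a R3=0x1c R4=0xa9 R5=0xbb  N=1 Z=0
after  4: R0=0xbb R1=0xbb R2=0x3a R3=0xd7 R4=0xa9 R5=0xbb  N=1 Z=0
after  5: R0=0xbb R1=0xbb R2=0x3a R3=0xd7 R4=0xa9 R5=0x76  N=0 Z=0
after  6: R0=0xbb R1=0x81 R2=0x3a R3=0xd7 R4=0xa9 R5=0x76  N=1 Z=0
after  7: R0=0xbb R1=0x81 R2=0x3a R3=0xd7 R4=0xa9 R5=0x63  N=0 Z=0
-- IRQ taken; context saved, return-PC = 8 --

SAVED = 0x63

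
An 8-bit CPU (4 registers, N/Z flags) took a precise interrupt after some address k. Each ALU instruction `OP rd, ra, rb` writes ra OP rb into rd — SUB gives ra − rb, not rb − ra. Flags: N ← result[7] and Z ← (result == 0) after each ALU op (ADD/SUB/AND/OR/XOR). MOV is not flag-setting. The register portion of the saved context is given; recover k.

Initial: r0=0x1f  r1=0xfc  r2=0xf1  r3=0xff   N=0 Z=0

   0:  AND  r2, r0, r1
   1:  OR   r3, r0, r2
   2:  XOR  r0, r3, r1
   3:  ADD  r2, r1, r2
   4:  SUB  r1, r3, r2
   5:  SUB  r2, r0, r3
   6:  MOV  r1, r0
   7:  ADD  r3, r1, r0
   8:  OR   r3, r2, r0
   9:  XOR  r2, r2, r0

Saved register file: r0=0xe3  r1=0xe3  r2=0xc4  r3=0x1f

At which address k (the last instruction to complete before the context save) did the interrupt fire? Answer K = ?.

K = 6

after  0: r0=0x1f r1=0xfc r2=0x1c r3=0xff  N=0 Z=0
after  1: r0=0x1f r1=0xfc r2=0x1c r3=0x1f  N=0 Z=0
after  2: r0=0xe3 r1=0xfc r2=0x1c r3=0x1f  N=1 Z=0
after  3: r0=0xe3 r1=0xfc r2=0x18 r3=0x1f  N=0 Z=0
after  4: r0=0xe3 r1=0x07 r2=0x18 r3=0x1f  N=0 Z=0
after  5: r0=0xe3 r1=0x07 r2=0xc4 r3=0x1f  N=1 Z=0
after  6: r0=0xe3 r1=0xe3 r2=0xc4 r3=0x1f  N=1 Z=0
-- IRQ taken; context saved, return-PC = 7 --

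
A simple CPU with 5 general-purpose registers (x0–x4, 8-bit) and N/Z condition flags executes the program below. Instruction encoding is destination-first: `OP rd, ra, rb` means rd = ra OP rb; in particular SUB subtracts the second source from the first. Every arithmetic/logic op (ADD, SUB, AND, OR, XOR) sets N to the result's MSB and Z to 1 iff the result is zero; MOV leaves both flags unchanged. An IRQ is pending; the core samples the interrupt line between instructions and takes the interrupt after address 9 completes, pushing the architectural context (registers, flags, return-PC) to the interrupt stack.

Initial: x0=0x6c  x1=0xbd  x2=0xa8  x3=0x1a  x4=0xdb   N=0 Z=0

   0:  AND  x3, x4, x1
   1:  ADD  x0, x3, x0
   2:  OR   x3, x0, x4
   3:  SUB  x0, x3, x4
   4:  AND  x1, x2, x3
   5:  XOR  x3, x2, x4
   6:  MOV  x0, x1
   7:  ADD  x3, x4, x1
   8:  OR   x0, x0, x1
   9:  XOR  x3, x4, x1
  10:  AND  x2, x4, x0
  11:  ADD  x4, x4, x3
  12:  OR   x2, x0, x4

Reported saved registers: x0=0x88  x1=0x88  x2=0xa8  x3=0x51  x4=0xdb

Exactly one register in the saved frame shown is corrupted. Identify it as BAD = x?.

BAD = x3

after  0: x0=0x6c x1=0xbd x2=0xa8 x3=0x99 x4=0xdb  N=1 Z=0
after  1: x0=0x05 x1=0xbd x2=0xa8 x3=0x99 x4=0xdb  N=0 Z=0
after  2: x0=0x05 x1=0xbd x2=0xa8 x3=0xdf x4=0xdb  N=1 Z=0
after  3: x0=0x04 x1=0xbd x2=0xa8 x3=0xdf x4=0xdb  N=0 Z=0
after  4: x0=0x04 x1=0x88 x2=0xa8 x3=0xdf x4=0xdb  N=1 Z=0
after  5: x0=0x04 x1=0x88 x2=0xa8 x3=0x73 x4=0xdb  N=0 Z=0
after  6: x0=0x88 x1=0x88 x2=0xa8 x3=0x73 x4=0xdb  N=0 Z=0
after  7: x0=0x88 x1=0x88 x2=0xa8 x3=0x63 x4=0xdb  N=0 Z=0
after  8: x0=0x88 x1=0x88 x2=0xa8 x3=0x63 x4=0xdb  N=1 Z=0
after  9: x0=0x88 x1=0x88 x2=0xa8 x3=0x53 x4=0xdb  N=0 Z=0
-- IRQ taken; context saved, return-PC = 10 --
mismatch: x3: reported 0x51 vs actual 0x53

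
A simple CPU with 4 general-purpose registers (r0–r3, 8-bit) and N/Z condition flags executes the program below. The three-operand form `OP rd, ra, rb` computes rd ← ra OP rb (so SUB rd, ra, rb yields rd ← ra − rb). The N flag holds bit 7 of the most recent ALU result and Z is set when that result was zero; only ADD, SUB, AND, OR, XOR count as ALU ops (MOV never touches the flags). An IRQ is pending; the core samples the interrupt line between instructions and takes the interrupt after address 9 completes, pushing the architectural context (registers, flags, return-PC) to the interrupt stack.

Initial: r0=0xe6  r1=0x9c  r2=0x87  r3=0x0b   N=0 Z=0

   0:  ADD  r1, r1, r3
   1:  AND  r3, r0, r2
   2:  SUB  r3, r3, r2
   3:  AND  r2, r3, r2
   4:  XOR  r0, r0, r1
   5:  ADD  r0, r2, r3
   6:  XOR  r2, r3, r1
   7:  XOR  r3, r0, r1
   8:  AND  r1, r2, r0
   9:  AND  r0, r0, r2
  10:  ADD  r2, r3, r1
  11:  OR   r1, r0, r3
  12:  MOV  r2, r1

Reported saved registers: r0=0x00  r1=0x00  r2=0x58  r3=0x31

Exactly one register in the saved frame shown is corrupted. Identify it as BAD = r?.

after  0: r0=0xe6 r1=0xa7 r2=0x87 r3=0x0b  N=1 Z=0
after  1: r0=0xe6 r1=0xa7 r2=0x87 r3=0x86  N=1 Z=0
after  2: r0=0xe6 r1=0xa7 r2=0x87 r3=0xff  N=1 Z=0
after  3: r0=0xe6 r1=0xa7 r2=0x87 r3=0xff  N=1 Z=0
after  4: r0=0x41 r1=0xa7 r2=0x87 r3=0xff  N=0 Z=0
after  5: r0=0x86 r1=0xa7 r2=0x87 r3=0xff  N=1 Z=0
after  6: r0=0x86 r1=0xa7 r2=0x58 r3=0xff  N=0 Z=0
after  7: r0=0x86 r1=0xa7 r2=0x58 r3=0x21  N=0 Z=0
after  8: r0=0x86 r1=0x00 r2=0x58 r3=0x21  N=0 Z=1
after  9: r0=0x00 r1=0x00 r2=0x58 r3=0x21  N=0 Z=1
-- IRQ taken; context saved, return-PC = 10 --
mismatch: r3: reported 0x31 vs actual 0x21

BAD = r3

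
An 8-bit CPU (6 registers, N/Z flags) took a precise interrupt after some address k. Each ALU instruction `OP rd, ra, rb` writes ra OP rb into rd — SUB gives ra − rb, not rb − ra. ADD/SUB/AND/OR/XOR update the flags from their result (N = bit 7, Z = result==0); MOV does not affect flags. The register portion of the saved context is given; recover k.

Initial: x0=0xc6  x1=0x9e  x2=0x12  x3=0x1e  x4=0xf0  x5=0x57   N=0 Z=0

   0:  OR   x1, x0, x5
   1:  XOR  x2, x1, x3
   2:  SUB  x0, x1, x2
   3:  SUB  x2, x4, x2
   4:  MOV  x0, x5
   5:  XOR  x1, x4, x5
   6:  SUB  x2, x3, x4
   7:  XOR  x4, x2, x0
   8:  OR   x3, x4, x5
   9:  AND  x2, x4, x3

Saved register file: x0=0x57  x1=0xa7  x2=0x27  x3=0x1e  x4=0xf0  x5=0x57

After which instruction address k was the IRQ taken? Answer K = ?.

K = 5

after  0: x0=0xc6 x1=0xd7 x2=0x12 x3=0x1e x4=0xf0 x5=0x57  N=1 Z=0
after  1: x0=0xc6 x1=0xd7 x2=0xc9 x3=0x1e x4=0xf0 x5=0x57  N=1 Z=0
after  2: x0=0x0e x1=0xd7 x2=0xc9 x3=0x1e x4=0xf0 x5=0x57  N=0 Z=0
after  3: x0=0x0e x1=0xd7 x2=0x27 x3=0x1e x4=0xf0 x5=0x57  N=0 Z=0
after  4: x0=0x57 x1=0xd7 x2=0x27 x3=0x1e x4=0xf0 x5=0x57  N=0 Z=0
after  5: x0=0x57 x1=0xa7 x2=0x27 x3=0x1e x4=0xf0 x5=0x57  N=1 Z=0
-- IRQ taken; context saved, return-PC = 6 --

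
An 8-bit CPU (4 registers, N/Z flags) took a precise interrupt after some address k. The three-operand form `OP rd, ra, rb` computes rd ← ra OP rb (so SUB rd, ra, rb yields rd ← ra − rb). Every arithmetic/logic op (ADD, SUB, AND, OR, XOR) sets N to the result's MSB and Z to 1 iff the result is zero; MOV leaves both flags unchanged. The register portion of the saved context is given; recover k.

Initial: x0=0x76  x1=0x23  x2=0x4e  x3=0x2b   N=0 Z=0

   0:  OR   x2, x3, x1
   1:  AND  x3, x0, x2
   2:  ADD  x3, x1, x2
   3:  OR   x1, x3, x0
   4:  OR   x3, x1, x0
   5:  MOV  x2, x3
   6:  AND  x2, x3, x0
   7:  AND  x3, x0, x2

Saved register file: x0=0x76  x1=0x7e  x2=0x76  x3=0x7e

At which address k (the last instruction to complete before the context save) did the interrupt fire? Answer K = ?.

after  0: x0=0x76 x1=0x23 x2=0x2b x3=0x2b  N=0 Z=0
after  1: x0=0x76 x1=0x23 x2=0x2b x3=0x22  N=0 Z=0
after  2: x0=0x76 x1=0x23 x2=0x2b x3=0x4e  N=0 Z=0
after  3: x0=0x76 x1=0x7e x2=0x2b x3=0x4e  N=0 Z=0
after  4: x0=0x76 x1=0x7e x2=0x2b x3=0x7e  N=0 Z=0
after  5: x0=0x76 x1=0x7e x2=0x7e x3=0x7e  N=0 Z=0
after  6: x0=0x76 x1=0x7e x2=0x76 x3=0x7e  N=0 Z=0
-- IRQ taken; context saved, return-PC = 7 --

K = 6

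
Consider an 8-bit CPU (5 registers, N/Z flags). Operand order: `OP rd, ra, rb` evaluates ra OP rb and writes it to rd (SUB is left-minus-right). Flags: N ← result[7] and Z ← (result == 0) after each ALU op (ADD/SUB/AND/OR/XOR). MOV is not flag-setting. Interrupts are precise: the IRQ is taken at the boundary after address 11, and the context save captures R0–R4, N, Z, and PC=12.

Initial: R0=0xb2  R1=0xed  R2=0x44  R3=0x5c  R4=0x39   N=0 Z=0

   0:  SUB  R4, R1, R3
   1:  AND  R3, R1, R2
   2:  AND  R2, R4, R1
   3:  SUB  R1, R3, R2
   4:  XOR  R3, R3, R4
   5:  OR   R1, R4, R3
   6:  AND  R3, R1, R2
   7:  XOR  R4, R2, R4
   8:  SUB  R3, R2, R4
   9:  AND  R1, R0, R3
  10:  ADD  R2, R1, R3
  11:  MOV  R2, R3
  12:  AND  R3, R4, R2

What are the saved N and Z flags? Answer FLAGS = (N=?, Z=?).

after  0: R0=0xb2 R1=0xed R2=0x44 R3=0x5c R4=0x91  N=1 Z=0
after  1: R0=0xb2 R1=0xed R2=0x44 R3=0x44 R4=0x91  N=0 Z=0
after  2: R0=0xb2 R1=0xed R2=0x81 R3=0x44 R4=0x91  N=1 Z=0
after  3: R0=0xb2 R1=0xc3 R2=0x81 R3=0x44 R4=0x91  N=1 Z=0
after  4: R0=0xb2 R1=0xc3 R2=0x81 R3=0xd5 R4=0x91  N=1 Z=0
after  5: R0=0xb2 R1=0xd5 R2=0x81 R3=0xd5 R4=0x91  N=1 Z=0
after  6: R0=0xb2 R1=0xd5 R2=0x81 R3=0x81 R4=0x91  N=1 Z=0
after  7: R0=0xb2 R1=0xd5 R2=0x81 R3=0x81 R4=0x10  N=0 Z=0
after  8: R0=0xb2 R1=0xd5 R2=0x81 R3=0x71 R4=0x10  N=0 Z=0
after  9: R0=0xb2 R1=0x30 R2=0x81 R3=0x71 R4=0x10  N=0 Z=0
after 10: R0=0xb2 R1=0x30 R2=0xa1 R3=0x71 R4=0x10  N=1 Z=0
after 11: R0=0xb2 R1=0x30 R2=0x71 R3=0x71 R4=0x10  N=1 Z=0
-- IRQ taken; context saved, return-PC = 12 --

FLAGS = (N=1, Z=0)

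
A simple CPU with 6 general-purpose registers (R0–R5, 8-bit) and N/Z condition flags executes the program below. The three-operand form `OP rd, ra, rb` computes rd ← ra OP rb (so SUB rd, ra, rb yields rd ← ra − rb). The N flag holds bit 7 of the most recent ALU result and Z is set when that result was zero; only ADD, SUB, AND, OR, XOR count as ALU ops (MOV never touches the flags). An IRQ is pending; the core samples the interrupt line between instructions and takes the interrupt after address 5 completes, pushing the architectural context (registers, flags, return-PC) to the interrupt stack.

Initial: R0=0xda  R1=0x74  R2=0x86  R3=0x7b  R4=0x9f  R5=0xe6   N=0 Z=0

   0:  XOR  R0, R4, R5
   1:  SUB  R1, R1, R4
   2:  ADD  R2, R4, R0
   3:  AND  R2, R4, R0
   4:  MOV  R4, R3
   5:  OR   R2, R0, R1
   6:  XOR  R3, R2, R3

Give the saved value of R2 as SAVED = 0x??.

after  0: R0=0x79 R1=0x74 R2=0x86 R3=0x7b R4=0x9f R5=0xe6  N=0 Z=0
after  1: R0=0x79 R1=0xd5 R2=0x86 R3=0x7b R4=0x9f R5=0xe6  N=1 Z=0
after  2: R0=0x79 R1=0xd5 R2=0x18 R3=0x7b R4=0x9f R5=0xe6  N=0 Z=0
after  3: R0=0x79 R1=0xd5 R2=0x19 R3=0x7b R4=0x9f R5=0xe6  N=0 Z=0
after  4: R0=0x79 R1=0xd5 R2=0x19 R3=0x7b R4=0x7b R5=0xe6  N=0 Z=0
after  5: R0=0x79 R1=0xd5 R2=0xfd R3=0x7b R4=0x7b R5=0xe6  N=1 Z=0
-- IRQ taken; context saved, return-PC = 6 --

SAVED = 0xfd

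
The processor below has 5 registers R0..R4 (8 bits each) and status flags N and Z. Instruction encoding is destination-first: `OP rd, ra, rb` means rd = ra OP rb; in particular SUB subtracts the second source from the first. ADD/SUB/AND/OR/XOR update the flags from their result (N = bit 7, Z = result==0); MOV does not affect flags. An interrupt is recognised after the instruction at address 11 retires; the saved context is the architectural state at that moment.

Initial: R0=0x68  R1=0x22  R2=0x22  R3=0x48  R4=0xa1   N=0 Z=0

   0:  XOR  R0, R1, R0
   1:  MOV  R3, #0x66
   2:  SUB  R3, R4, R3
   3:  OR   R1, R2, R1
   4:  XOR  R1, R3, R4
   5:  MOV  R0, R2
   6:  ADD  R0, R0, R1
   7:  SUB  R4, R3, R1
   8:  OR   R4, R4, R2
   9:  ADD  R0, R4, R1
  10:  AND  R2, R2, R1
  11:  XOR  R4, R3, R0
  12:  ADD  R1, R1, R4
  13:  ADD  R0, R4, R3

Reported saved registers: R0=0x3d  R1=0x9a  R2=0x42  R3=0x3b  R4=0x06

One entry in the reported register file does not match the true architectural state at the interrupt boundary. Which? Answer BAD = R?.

after  0: R0=0x4a R1=0x22 R2=0x22 R3=0x48 R4=0xa1  N=0 Z=0
after  1: R0=0x4a R1=0x22 R2=0x22 R3=0x66 R4=0xa1  N=0 Z=0
after  2: R0=0x4a R1=0x22 R2=0x22 R3=0x3b R4=0xa1  N=0 Z=0
after  3: R0=0x4a R1=0x22 R2=0x22 R3=0x3b R4=0xa1  N=0 Z=0
after  4: R0=0x4a R1=0x9a R2=0x22 R3=0x3b R4=0xa1  N=1 Z=0
after  5: R0=0x22 R1=0x9a R2=0x22 R3=0x3b R4=0xa1  N=1 Z=0
after  6: R0=0xbc R1=0x9a R2=0x22 R3=0x3b R4=0xa1  N=1 Z=0
after  7: R0=0xbc R1=0x9a R2=0x22 R3=0x3b R4=0xa1  N=1 Z=0
after  8: R0=0xbc R1=0x9a R2=0x22 R3=0x3b R4=0xa3  N=1 Z=0
after  9: R0=0x3d R1=0x9a R2=0x22 R3=0x3b R4=0xa3  N=0 Z=0
after 10: R0=0x3d R1=0x9a R2=0x02 R3=0x3b R4=0xa3  N=0 Z=0
after 11: R0=0x3d R1=0x9a R2=0x02 R3=0x3b R4=0x06  N=0 Z=0
-- IRQ taken; context saved, return-PC = 12 --
mismatch: R2: reported 0x42 vs actual 0x02

BAD = R2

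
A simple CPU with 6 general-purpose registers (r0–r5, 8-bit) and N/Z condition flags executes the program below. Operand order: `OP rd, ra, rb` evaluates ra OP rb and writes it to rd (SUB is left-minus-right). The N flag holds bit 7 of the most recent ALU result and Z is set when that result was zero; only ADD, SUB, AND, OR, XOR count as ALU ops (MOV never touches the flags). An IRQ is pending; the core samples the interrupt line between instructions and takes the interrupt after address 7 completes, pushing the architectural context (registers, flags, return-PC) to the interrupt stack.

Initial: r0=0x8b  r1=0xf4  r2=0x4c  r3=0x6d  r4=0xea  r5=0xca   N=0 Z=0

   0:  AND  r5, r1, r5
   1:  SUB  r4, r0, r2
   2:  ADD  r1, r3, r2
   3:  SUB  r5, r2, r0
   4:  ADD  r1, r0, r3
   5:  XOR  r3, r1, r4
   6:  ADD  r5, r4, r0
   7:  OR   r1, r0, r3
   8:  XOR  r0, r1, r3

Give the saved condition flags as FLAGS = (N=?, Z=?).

after  0: r0=0x8b r1=0xf4 r2=0x4c r3=0x6d r4=0xea r5=0xc0  N=1 Z=0
after  1: r0=0x8b r1=0xf4 r2=0x4c r3=0x6d r4=0x3f r5=0xc0  N=0 Z=0
after  2: r0=0x8b r1=0xb9 r2=0x4c r3=0x6d r4=0x3f r5=0xc0  N=1 Z=0
after  3: r0=0x8b r1=0xb9 r2=0x4c r3=0x6d r4=0x3f r5=0xc1  N=1 Z=0
after  4: r0=0x8b r1=0xf8 r2=0x4c r3=0x6d r4=0x3f r5=0xc1  N=1 Z=0
after  5: r0=0x8b r1=0xf8 r2=0x4c r3=0xc7 r4=0x3f r5=0xc1  N=1 Z=0
after  6: r0=0x8b r1=0xf8 r2=0x4c r3=0xc7 r4=0x3f r5=0xca  N=1 Z=0
after  7: r0=0x8b r1=0xcf r2=0x4c r3=0xc7 r4=0x3f r5=0xca  N=1 Z=0
-- IRQ taken; context saved, return-PC = 8 --

FLAGS = (N=1, Z=0)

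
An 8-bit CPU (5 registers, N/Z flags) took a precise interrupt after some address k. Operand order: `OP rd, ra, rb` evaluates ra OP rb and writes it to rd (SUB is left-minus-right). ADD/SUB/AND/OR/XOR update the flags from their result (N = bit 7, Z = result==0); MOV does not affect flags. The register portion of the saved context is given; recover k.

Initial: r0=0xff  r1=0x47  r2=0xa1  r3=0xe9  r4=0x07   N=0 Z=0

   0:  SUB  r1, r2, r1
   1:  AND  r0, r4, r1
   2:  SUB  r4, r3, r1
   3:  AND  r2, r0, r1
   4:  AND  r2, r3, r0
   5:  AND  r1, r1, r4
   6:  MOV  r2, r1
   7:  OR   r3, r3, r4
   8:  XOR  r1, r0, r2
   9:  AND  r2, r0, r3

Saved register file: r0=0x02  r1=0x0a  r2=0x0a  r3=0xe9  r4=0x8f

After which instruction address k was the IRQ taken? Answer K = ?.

after  0: r0=0xff r1=0x5a r2=0xa1 r3=0xe9 r4=0x07  N=0 Z=0
after  1: r0=0x02 r1=0x5a r2=0xa1 r3=0xe9 r4=0x07  N=0 Z=0
after  2: r0=0x02 r1=0x5a r2=0xa1 r3=0xe9 r4=0x8f  N=1 Z=0
after  3: r0=0x02 r1=0x5a r2=0x02 r3=0xe9 r4=0x8f  N=0 Z=0
after  4: r0=0x02 r1=0x5a r2=0x00 r3=0xe9 r4=0x8f  N=0 Z=1
after  5: r0=0x02 r1=0x0a r2=0x00 r3=0xe9 r4=0x8f  N=0 Z=0
after  6: r0=0x02 r1=0x0a r2=0x0a r3=0xe9 r4=0x8f  N=0 Z=0
-- IRQ taken; context saved, return-PC = 7 --

K = 6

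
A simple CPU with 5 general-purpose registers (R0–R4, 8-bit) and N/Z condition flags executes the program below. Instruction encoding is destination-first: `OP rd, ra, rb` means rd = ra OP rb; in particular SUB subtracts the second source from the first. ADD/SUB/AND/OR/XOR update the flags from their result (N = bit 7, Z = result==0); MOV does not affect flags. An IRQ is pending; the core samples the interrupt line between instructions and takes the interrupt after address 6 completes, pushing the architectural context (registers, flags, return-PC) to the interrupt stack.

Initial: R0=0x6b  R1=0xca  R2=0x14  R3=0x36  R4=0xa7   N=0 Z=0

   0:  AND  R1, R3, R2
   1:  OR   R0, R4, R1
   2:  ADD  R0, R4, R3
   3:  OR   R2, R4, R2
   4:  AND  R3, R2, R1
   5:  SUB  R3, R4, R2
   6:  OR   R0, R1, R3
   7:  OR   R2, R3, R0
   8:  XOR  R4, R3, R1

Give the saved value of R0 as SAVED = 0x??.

SAVED = 0xf4

after  0: R0=0x6b R1=0x14 R2=0x14 R3=0x36 R4=0xa7  N=0 Z=0
after  1: R0=0xb7 R1=0x14 R2=0x14 R3=0x36 R4=0xa7  N=1 Z=0
after  2: R0=0xdd R1=0x14 R2=0x14 R3=0x36 R4=0xa7  N=1 Z=0
after  3: R0=0xdd R1=0x14 R2=0xb7 R3=0x36 R4=0xa7  N=1 Z=0
after  4: R0=0xdd R1=0x14 R2=0xb7 R3=0x14 R4=0xa7  N=0 Z=0
after  5: R0=0xdd R1=0x14 R2=0xb7 R3=0xf0 R4=0xa7  N=1 Z=0
after  6: R0=0xf4 R1=0x14 R2=0xb7 R3=0xf0 R4=0xa7  N=1 Z=0
-- IRQ taken; context saved, return-PC = 7 --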